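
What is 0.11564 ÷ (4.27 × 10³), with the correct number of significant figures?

2.71 × 10⁻⁵

0.11564 ÷ (4.27 × 10³) = 0.0000270819672131…
Multiplication/division keeps the fewest significant figures: 0.11564 → 5 s.f., 4.27 × 10³ → 3 s.f.; limit is 3.
Rounded to 3 significant figures: 2.71 × 10⁻⁵.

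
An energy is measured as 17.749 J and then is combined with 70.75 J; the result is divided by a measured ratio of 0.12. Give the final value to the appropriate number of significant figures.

17.749 J + 70.75 J = 88.499 J; the sum is limited to 2 decimal places (4 s.f.).
Carrying full precision, 88.499 ÷ 0.12 = 737.491666667… J; 0.12 has 2 s.f., so the result keeps min(4, 2) = 2 s.f.
Rounded to 2 significant figures: 7.4 × 10^2 J.

7.4 × 10^2 J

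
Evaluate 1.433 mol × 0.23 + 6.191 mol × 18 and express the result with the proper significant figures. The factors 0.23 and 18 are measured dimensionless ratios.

1.433 × 0.23 = 0.32959 → 0.33 mol (2 s.f., last digit at the 10^-2 place).
6.191 × 18 = 111.438 → 1.1 × 10^2 mol (2 s.f., last digit at the 10^1 place).
Sum: 111.76759 mol; keep the coarser place, 10^1.
Result: 1.1 × 10^2 mol.

1.1 × 10^2 mol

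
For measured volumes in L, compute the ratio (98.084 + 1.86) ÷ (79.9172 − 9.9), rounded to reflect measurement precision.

1.43

98.084 + 1.86 = 99.944, limited to 2 d.p. → 4 s.f.; 79.9172 − 9.9 = 70.0172, limited to 1 d.p. → 3 s.f.
Carrying full precision, 99.944 ÷ 70.0172 = 1.42742069092…; keep min(4, 3) = 3 s.f.
Rounded to 3 significant figures: 1.43.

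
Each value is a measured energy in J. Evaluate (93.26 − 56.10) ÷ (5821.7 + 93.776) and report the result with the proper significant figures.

6.282 × 10⁻³

93.26 − 56.10 = 37.16, limited to 2 d.p. → 4 s.f.; 5821.7 + 93.776 = 5915.476, limited to 1 d.p. → 5 s.f.
Carrying full precision, 37.16 ÷ 5915.476 = 0.00628182753172…; keep min(4, 5) = 4 s.f.
Rounded to 4 significant figures: 6.282 × 10⁻³.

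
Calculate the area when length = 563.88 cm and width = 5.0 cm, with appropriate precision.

2.8 × 10³ cm²

area = 563.88 cm × 5.0 cm = 2819.4 cm².
563.88 has 5 significant figures; 5.0 has 2.
Division/multiplication keeps the fewest: 2 significant figures.
Rounded: 2.8 × 10³ cm².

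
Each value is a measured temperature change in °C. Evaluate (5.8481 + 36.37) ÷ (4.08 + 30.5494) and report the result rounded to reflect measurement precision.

1.219

5.8481 + 36.37 = 42.2181, limited to 2 d.p. → 4 s.f.; 4.08 + 30.5494 = 34.6294, limited to 2 d.p. → 4 s.f.
Carrying full precision, 42.2181 ÷ 34.6294 = 1.2191403836…; keep min(4, 4) = 4 s.f.
Rounded to 4 significant figures: 1.219.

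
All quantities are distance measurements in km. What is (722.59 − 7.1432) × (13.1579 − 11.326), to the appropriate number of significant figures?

722.59 − 7.1432 = 715.4468, limited to 2 d.p. → 5 s.f.; 13.1579 − 11.326 = 1.8319, limited to 3 d.p. → 4 s.f.
Carrying full precision, 715.4468 × 1.8319 = 1310.62699292; keep min(5, 4) = 4 s.f.
Rounded to 4 significant figures: 1311 km².

1311 km²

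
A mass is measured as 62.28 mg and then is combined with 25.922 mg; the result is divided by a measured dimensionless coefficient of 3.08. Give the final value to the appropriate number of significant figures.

28.6 mg

62.28 mg + 25.922 mg = 88.202 mg; the sum is limited to 2 decimal places (4 s.f.).
Carrying full precision, 88.202 ÷ 3.08 = 28.637012987… mg; 3.08 has 3 s.f., so the result keeps min(4, 3) = 3 s.f.
Rounded to 3 significant figures: 28.6 mg.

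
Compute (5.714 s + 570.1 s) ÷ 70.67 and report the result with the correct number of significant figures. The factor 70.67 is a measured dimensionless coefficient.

5.714 s + 570.1 s = 575.814 s; the sum is limited to 1 decimal place (4 s.f.).
Carrying full precision, 575.814 ÷ 70.67 = 8.14792698458… s; 70.67 has 4 s.f., so the result keeps min(4, 4) = 4 s.f.
Rounded to 4 significant figures: 8.148 s.

8.148 s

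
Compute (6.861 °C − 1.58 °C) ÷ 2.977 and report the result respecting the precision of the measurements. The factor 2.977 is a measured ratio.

6.861 °C − 1.58 °C = 5.281 °C; the difference is limited to 2 decimal places (3 s.f.).
Carrying full precision, 5.281 ÷ 2.977 = 1.77393349009… °C; 2.977 has 4 s.f., so the result keeps min(3, 4) = 3 s.f.
Rounded to 3 significant figures: 1.77 °C.

1.77 °C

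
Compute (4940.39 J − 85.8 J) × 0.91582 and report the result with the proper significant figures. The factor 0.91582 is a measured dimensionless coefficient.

4940.39 J − 85.8 J = 4854.59 J; the difference is limited to 1 decimal place (5 s.f.).
Carrying full precision, 4854.59 × 0.91582 = 4445.9306138 J; 0.91582 has 5 s.f., so the result keeps min(5, 5) = 5 s.f.
Rounded to 5 significant figures: 4445.9 J.

4445.9 J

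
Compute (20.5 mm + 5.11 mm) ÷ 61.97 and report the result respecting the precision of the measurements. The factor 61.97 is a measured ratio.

20.5 mm + 5.11 mm = 25.61 mm; the sum is limited to 1 decimal place (3 s.f.).
Carrying full precision, 25.61 ÷ 61.97 = 0.413264482814… mm; 61.97 has 4 s.f., so the result keeps min(3, 4) = 3 s.f.
Rounded to 3 significant figures: 0.413 mm.

0.413 mm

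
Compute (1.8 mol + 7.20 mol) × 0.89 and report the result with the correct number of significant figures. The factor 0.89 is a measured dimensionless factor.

8.0 mol

1.8 mol + 7.20 mol = 9.00 mol; the sum is limited to 1 decimal place (2 s.f.).
Carrying full precision, 9.00 × 0.89 = 8.01 mol; 0.89 has 2 s.f., so the result keeps min(2, 2) = 2 s.f.
Rounded to 2 significant figures: 8.0 mol.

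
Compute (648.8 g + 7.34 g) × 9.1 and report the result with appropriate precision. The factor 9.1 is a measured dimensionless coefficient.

6.0 × 10³ g

648.8 g + 7.34 g = 656.14 g; the sum is limited to 1 decimal place (4 s.f.).
Carrying full precision, 656.14 × 9.1 = 5970.874 g; 9.1 has 2 s.f., so the result keeps min(4, 2) = 2 s.f.
Rounded to 2 significant figures: 6.0 × 10³ g.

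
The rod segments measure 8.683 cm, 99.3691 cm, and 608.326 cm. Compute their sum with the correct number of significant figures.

716.378 cm

8.683 cm + 99.3691 cm + 608.326 cm = 716.3781 cm.
Addition/subtraction keeps the fewest decimal places: 8.683 → 3 decimal places, 99.3691 → 4 decimal places, 608.326 → 3 decimal places; limit is 3.
Rounded to 3 decimal places: 716.378 cm.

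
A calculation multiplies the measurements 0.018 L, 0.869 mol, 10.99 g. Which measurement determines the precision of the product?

0.018 L

0.018 L → 2 s.f.; 0.869 mol → 3 s.f.; 10.99 g → 4 s.f.
The fewest is 2 significant figures, from 0.018 L.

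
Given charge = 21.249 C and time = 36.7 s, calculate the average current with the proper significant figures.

0.579 A

average current = 21.249 C ÷ 36.7 s = 0.578991825613… A.
21.249 has 5 significant figures; 36.7 has 3.
Division/multiplication keeps the fewest: 3 significant figures.
Rounded: 0.579 A.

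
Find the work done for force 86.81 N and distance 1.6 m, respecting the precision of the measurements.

work done = 86.81 N × 1.6 m = 138.896 J.
86.81 has 4 significant figures; 1.6 has 2.
Division/multiplication keeps the fewest: 2 significant figures.
Rounded: 1.4 × 10^2 J.

1.4 × 10^2 J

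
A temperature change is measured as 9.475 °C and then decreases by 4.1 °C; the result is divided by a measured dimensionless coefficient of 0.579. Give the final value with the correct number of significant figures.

9.475 °C − 4.1 °C = 5.375 °C; the difference is limited to 1 decimal place (2 s.f.).
Carrying full precision, 5.375 ÷ 0.579 = 9.28324697755… °C; 0.579 has 3 s.f., so the result keeps min(2, 3) = 2 s.f.
Rounded to 2 significant figures: 9.3 °C.

9.3 °C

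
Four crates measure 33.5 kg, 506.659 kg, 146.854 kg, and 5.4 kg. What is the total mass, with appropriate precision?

692.4 kg

33.5 kg + 506.659 kg + 146.854 kg + 5.4 kg = 692.413 kg.
Addition/subtraction keeps the fewest decimal places: 33.5 → 1 decimal place, 506.659 → 3 decimal places, 146.854 → 3 decimal places, 5.4 → 1 decimal place; limit is 1.
Rounded to 1 decimal place: 692.4 kg.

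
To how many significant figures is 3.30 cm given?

3.30: trailing zeros after a decimal point are significant.

3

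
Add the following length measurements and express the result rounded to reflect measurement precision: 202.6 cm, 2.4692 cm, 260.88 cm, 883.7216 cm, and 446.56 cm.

202.6 cm + 2.4692 cm + 260.88 cm + 883.7216 cm + 446.56 cm = 1796.2308 cm.
Addition/subtraction keeps the fewest decimal places: 202.6 → 1 decimal place, 2.4692 → 4 decimal places, 260.88 → 2 decimal places, 883.7216 → 4 decimal places, 446.56 → 2 decimal places; limit is 1.
Rounded to 1 decimal place: 1796.2 cm.

1796.2 cm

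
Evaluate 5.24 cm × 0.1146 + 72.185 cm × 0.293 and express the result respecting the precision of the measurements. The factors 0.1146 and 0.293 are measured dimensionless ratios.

21.8 cm

5.24 × 0.1146 = 0.600504 → 6.01 × 10^-1 cm (3 s.f., last digit at the 10^-3 place).
72.185 × 0.293 = 21.150205 → 21.2 cm (3 s.f., last digit at the 10^-1 place).
Sum: 21.750709 cm; keep the coarser place, 10^-1.
Result: 21.8 cm.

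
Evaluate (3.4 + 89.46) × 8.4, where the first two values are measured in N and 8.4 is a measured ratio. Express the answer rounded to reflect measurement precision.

7.8 × 10² N

3.4 N + 89.46 N = 92.86 N; the sum is limited to 1 decimal place (3 s.f.).
Carrying full precision, 92.86 × 8.4 = 780.024 N; 8.4 has 2 s.f., so the result keeps min(3, 2) = 2 s.f.
Rounded to 2 significant figures: 7.8 × 10² N.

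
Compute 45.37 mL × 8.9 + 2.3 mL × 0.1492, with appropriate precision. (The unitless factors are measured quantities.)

4.0 × 10² mL

45.37 × 8.9 = 403.793 → 4.0 × 10² mL (2 s.f., last digit at the 10^1 place).
2.3 × 0.1492 = 0.34316 → 3.4 × 10⁻¹ mL (2 s.f., last digit at the 10^-2 place).
Sum: 404.13616 mL; keep the coarser place, 10^1.
Result: 4.0 × 10² mL.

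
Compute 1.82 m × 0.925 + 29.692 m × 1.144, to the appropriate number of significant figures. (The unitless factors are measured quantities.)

1.82 × 0.925 = 1.6835 → 1.68 m (3 s.f., last digit at the 10^-2 place).
29.692 × 1.144 = 33.967648 → 33.97 m (4 s.f., last digit at the 10^-2 place).
Sum: 35.651148 m; keep the coarser place, 10^-2.
Result: 35.65 m.

35.65 m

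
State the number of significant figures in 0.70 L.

0.70: leading zeros are not significant; trailing zeros after a decimal point are significant.

2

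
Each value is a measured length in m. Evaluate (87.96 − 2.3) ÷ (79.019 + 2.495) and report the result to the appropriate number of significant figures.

87.96 − 2.3 = 85.66, limited to 1 d.p. → 3 s.f.; 79.019 + 2.495 = 81.514, limited to 3 d.p. → 5 s.f.
Carrying full precision, 85.66 ÷ 81.514 = 1.05086242854…; keep min(3, 5) = 3 s.f.
Rounded to 3 significant figures: 1.05.

1.05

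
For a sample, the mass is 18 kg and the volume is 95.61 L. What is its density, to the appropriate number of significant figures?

density = 18 kg ÷ 95.61 L = 0.188264825855… kg/L.
18 has 2 significant figures; 95.61 has 4.
Division/multiplication keeps the fewest: 2 significant figures.
Rounded: 0.19 kg/L.

0.19 kg/L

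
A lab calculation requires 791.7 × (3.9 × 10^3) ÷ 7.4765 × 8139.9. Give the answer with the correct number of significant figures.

3.4 × 10^9

791.7 × (3.9 × 10^3) ÷ 7.4765 × 8139.9 = 3.36159960369 × 10^9…
Multiplication/division keeps the fewest significant figures: 791.7 → 4 s.f., 3.9 × 10^3 → 2 s.f., 7.4765 → 5 s.f., 8139.9 → 5 s.f.; limit is 2.
Rounded to 2 significant figures: 3.4 × 10^9.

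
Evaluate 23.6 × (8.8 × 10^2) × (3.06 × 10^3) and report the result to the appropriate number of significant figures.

6.4 × 10^7

23.6 × (8.8 × 10^2) × (3.06 × 10^3) = 63550080
Multiplication/division keeps the fewest significant figures: 23.6 → 3 s.f., 8.8 × 10^2 → 2 s.f., 3.06 × 10^3 → 3 s.f.; limit is 2.
Rounded to 2 significant figures: 6.4 × 10^7.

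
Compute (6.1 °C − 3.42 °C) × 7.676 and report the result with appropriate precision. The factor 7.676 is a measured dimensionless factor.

6.1 °C − 3.42 °C = 2.68 °C; the difference is limited to 1 decimal place (2 s.f.).
Carrying full precision, 2.68 × 7.676 = 20.57168 °C; 7.676 has 4 s.f., so the result keeps min(2, 4) = 2 s.f.
Rounded to 2 significant figures: 21 °C.

21 °C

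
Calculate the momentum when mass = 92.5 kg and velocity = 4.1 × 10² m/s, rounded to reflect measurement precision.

3.8 × 10⁴ kg·m/s

momentum = 92.5 kg × 4.1 × 10² m/s = 37925 kg·m/s.
92.5 has 3 significant figures; 4.1 × 10² has 2.
Division/multiplication keeps the fewest: 2 significant figures.
Rounded: 3.8 × 10⁴ kg·m/s.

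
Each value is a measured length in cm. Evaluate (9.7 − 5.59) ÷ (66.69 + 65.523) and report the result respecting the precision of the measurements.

0.031

9.7 − 5.59 = 4.11, limited to 1 d.p. → 2 s.f.; 66.69 + 65.523 = 132.213, limited to 2 d.p. → 5 s.f.
Carrying full precision, 4.11 ÷ 132.213 = 0.0310862018107…; keep min(2, 5) = 2 s.f.
Rounded to 2 significant figures: 0.031.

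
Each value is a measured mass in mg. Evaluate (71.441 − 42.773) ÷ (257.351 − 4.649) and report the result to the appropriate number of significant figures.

0.11345

71.441 − 42.773 = 28.668, limited to 3 d.p. → 5 s.f.; 257.351 − 4.649 = 252.702, limited to 3 d.p. → 6 s.f.
Carrying full precision, 28.668 ÷ 252.702 = 0.113445876962…; keep min(5, 6) = 5 s.f.
Rounded to 5 significant figures: 0.11345.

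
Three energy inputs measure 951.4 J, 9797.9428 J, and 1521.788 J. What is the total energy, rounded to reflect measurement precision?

951.4 J + 9797.9428 J + 1521.788 J = 12271.1308 J.
Addition/subtraction keeps the fewest decimal places: 951.4 → 1 decimal place, 9797.9428 → 4 decimal places, 1521.788 → 3 decimal places; limit is 1.
Rounded to 1 decimal place: 12271.1 J.

12271.1 J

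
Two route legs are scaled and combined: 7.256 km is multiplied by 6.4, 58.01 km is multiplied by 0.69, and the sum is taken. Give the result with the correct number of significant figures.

86 km

7.256 × 6.4 = 46.4384 → 46 km (2 s.f., last digit at the 10^0 place).
58.01 × 0.69 = 40.0269 → 40. km (2 s.f., last digit at the 10^0 place).
Sum: 86.4653 km; keep the coarser place, 10^0.
Result: 86 km.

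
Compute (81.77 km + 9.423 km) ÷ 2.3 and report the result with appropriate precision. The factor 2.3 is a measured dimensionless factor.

81.77 km + 9.423 km = 91.193 km; the sum is limited to 2 decimal places (4 s.f.).
Carrying full precision, 91.193 ÷ 2.3 = 39.6491304348… km; 2.3 has 2 s.f., so the result keeps min(4, 2) = 2 s.f.
Rounded to 2 significant figures: 40. km.

40. km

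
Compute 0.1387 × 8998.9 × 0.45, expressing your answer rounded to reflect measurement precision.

5.6 × 10^2

0.1387 × 8998.9 × 0.45 = 561.6663435
Multiplication/division keeps the fewest significant figures: 0.1387 → 4 s.f., 8998.9 → 5 s.f., 0.45 → 2 s.f.; limit is 2.
Rounded to 2 significant figures: 5.6 × 10^2.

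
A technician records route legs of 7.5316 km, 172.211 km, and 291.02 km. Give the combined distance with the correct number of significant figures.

7.5316 km + 172.211 km + 291.02 km = 470.7626 km.
Addition/subtraction keeps the fewest decimal places: 7.5316 → 4 decimal places, 172.211 → 3 decimal places, 291.02 → 2 decimal places; limit is 2.
Rounded to 2 decimal places: 470.76 km.

470.76 km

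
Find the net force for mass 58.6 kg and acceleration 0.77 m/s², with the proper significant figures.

net force = 58.6 kg × 0.77 m/s² = 45.122 N.
58.6 has 3 significant figures; 0.77 has 2.
Division/multiplication keeps the fewest: 2 significant figures.
Rounded: 45 N.

45 N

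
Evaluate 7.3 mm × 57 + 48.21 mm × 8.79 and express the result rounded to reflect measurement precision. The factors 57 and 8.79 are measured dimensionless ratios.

7.3 × 57 = 416.1 → 4.2 × 10² mm (2 s.f., last digit at the 10^1 place).
48.21 × 8.79 = 423.7659 → 424 mm (3 s.f., last digit at the 10^0 place).
Sum: 839.8659 mm; keep the coarser place, 10^1.
Result: 8.4 × 10² mm.

8.4 × 10² mm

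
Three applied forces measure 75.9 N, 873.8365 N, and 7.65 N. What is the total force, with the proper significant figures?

75.9 N + 873.8365 N + 7.65 N = 957.3865 N.
Addition/subtraction keeps the fewest decimal places: 75.9 → 1 decimal place, 873.8365 → 4 decimal places, 7.65 → 2 decimal places; limit is 1.
Rounded to 1 decimal place: 957.4 N.

957.4 N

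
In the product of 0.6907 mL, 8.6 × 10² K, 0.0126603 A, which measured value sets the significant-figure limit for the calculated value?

0.6907 mL → 4 s.f.; 8.6 × 10² K → 2 s.f.; 0.0126603 A → 6 s.f.
The fewest is 2 significant figures, from 8.6 × 10² K.

8.6 × 10² K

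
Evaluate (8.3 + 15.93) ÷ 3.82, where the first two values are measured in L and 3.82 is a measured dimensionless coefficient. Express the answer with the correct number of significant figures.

6.34 L

8.3 L + 15.93 L = 24.23 L; the sum is limited to 1 decimal place (3 s.f.).
Carrying full precision, 24.23 ÷ 3.82 = 6.34293193717… L; 3.82 has 3 s.f., so the result keeps min(3, 3) = 3 s.f.
Rounded to 3 significant figures: 6.34 L.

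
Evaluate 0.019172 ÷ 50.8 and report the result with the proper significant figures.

0.019172 ÷ 50.8 = 0.000377401574803…
Multiplication/division keeps the fewest significant figures: 0.019172 → 5 s.f., 50.8 → 3 s.f.; limit is 3.
Rounded to 3 significant figures: 3.77 × 10⁻⁴.

3.77 × 10⁻⁴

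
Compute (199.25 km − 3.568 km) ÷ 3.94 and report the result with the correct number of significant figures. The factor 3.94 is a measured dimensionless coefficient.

49.7 km

199.25 km − 3.568 km = 195.682 km; the difference is limited to 2 decimal places (5 s.f.).
Carrying full precision, 195.682 ÷ 3.94 = 49.6654822335… km; 3.94 has 3 s.f., so the result keeps min(5, 3) = 3 s.f.
Rounded to 3 significant figures: 49.7 km.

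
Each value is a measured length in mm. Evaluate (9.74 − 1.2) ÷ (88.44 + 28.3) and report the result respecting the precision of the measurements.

9.74 − 1.2 = 8.54, limited to 1 d.p. → 2 s.f.; 88.44 + 28.3 = 116.74, limited to 1 d.p. → 4 s.f.
Carrying full precision, 8.54 ÷ 116.74 = 0.0731540174747…; keep min(2, 4) = 2 s.f.
Rounded to 2 significant figures: 0.073.

0.073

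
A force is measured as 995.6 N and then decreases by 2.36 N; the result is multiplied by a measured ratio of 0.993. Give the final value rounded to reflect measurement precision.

986 N

995.6 N − 2.36 N = 993.24 N; the difference is limited to 1 decimal place (4 s.f.).
Carrying full precision, 993.24 × 0.993 = 986.28732 N; 0.993 has 3 s.f., so the result keeps min(4, 3) = 3 s.f.
Rounded to 3 significant figures: 986 N.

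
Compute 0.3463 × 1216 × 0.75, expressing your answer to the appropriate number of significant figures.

3.2 × 10²

0.3463 × 1216 × 0.75 = 315.8256
Multiplication/division keeps the fewest significant figures: 0.3463 → 4 s.f., 1216 → 4 s.f., 0.75 → 2 s.f.; limit is 2.
Rounded to 2 significant figures: 3.2 × 10².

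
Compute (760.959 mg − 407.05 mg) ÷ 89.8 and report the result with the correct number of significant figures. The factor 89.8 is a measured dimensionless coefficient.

3.94 mg

760.959 mg − 407.05 mg = 353.909 mg; the difference is limited to 2 decimal places (5 s.f.).
Carrying full precision, 353.909 ÷ 89.8 = 3.94108017817… mg; 89.8 has 3 s.f., so the result keeps min(5, 3) = 3 s.f.
Rounded to 3 significant figures: 3.94 mg.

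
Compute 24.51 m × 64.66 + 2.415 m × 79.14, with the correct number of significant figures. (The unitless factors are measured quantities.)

1776 m

24.51 × 64.66 = 1584.8166 → 1585 m (4 s.f., last digit at the 10^0 place).
2.415 × 79.14 = 191.1231 → 191.1 m (4 s.f., last digit at the 10^-1 place).
Sum: 1775.9397 m; keep the coarser place, 10^0.
Result: 1776 m.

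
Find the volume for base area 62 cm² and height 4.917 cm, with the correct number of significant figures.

3.0 × 10^2 cm³

volume = 62 cm² × 4.917 cm = 304.854 cm³.
62 has 2 significant figures; 4.917 has 4.
Division/multiplication keeps the fewest: 2 significant figures.
Rounded: 3.0 × 10^2 cm³.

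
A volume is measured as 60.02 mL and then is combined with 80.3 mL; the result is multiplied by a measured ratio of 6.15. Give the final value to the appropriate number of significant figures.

8.63 × 10^2 mL

60.02 mL + 80.3 mL = 140.32 mL; the sum is limited to 1 decimal place (4 s.f.).
Carrying full precision, 140.32 × 6.15 = 862.968 mL; 6.15 has 3 s.f., so the result keeps min(4, 3) = 3 s.f.
Rounded to 3 significant figures: 8.63 × 10^2 mL.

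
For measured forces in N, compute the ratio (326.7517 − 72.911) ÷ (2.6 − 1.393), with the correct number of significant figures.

326.7517 − 72.911 = 253.8407, limited to 3 d.p. → 6 s.f.; 2.6 − 1.393 = 1.207, limited to 1 d.p. → 2 s.f.
Carrying full precision, 253.8407 ÷ 1.207 = 210.307125104…; keep min(6, 2) = 2 s.f.
Rounded to 2 significant figures: 2.1 × 10^2.

2.1 × 10^2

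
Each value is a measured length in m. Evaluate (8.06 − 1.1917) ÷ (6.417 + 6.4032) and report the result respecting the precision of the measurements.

0.536

8.06 − 1.1917 = 6.8683, limited to 2 d.p. → 3 s.f.; 6.417 + 6.4032 = 12.8202, limited to 3 d.p. → 5 s.f.
Carrying full precision, 6.8683 ÷ 12.8202 = 0.535740472068…; keep min(3, 5) = 3 s.f.
Rounded to 3 significant figures: 0.536.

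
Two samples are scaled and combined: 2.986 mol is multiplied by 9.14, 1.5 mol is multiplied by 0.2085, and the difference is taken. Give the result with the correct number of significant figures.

27.0 mol

2.986 × 9.14 = 27.29204 → 27.3 mol (3 s.f., last digit at the 10^-1 place).
1.5 × 0.2085 = 0.31275 → 0.31 mol (2 s.f., last digit at the 10^-2 place).
Difference: 26.97929 mol; keep the coarser place, 10^-1.
Result: 27.0 mol.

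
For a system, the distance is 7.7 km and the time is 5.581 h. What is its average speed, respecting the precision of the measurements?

1.4 km/h

average speed = 7.7 km ÷ 5.581 h = 1.37968106074… km/h.
7.7 has 2 significant figures; 5.581 has 4.
Division/multiplication keeps the fewest: 2 significant figures.
Rounded: 1.4 km/h.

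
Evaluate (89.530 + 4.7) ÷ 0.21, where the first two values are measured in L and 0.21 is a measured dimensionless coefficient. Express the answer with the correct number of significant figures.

89.530 L + 4.7 L = 94.230 L; the sum is limited to 1 decimal place (3 s.f.).
Carrying full precision, 94.230 ÷ 0.21 = 448.714285714… L; 0.21 has 2 s.f., so the result keeps min(3, 2) = 2 s.f.
Rounded to 2 significant figures: 4.5 × 10² L.

4.5 × 10² L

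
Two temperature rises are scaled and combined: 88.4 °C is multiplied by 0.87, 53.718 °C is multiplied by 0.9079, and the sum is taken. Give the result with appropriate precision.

1.26 × 10^2 °C

88.4 × 0.87 = 76.908 → 77 °C (2 s.f., last digit at the 10^0 place).
53.718 × 0.9079 = 48.7705722 → 48.77 °C (4 s.f., last digit at the 10^-2 place).
Sum: 125.6785722 °C; keep the coarser place, 10^0.
Result: 1.26 × 10^2 °C.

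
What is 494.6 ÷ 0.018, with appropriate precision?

2.7 × 10^4

494.6 ÷ 0.018 = 27477.7777778…
Multiplication/division keeps the fewest significant figures: 494.6 → 4 s.f., 0.018 → 2 s.f.; limit is 2.
Rounded to 2 significant figures: 2.7 × 10^4.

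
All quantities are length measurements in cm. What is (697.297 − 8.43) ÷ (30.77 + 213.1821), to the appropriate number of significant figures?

697.297 − 8.43 = 688.867, limited to 2 d.p. → 5 s.f.; 30.77 + 213.1821 = 243.9521, limited to 2 d.p. → 5 s.f.
Carrying full precision, 688.867 ÷ 243.9521 = 2.82377975021…; keep min(5, 5) = 5 s.f.
Rounded to 5 significant figures: 2.8238.

2.8238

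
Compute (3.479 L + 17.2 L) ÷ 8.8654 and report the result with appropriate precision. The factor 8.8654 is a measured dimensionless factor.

2.33 L

3.479 L + 17.2 L = 20.679 L; the sum is limited to 1 decimal place (3 s.f.).
Carrying full precision, 20.679 ÷ 8.8654 = 2.33255126672… L; 8.8654 has 5 s.f., so the result keeps min(3, 5) = 3 s.f.
Rounded to 3 significant figures: 2.33 L.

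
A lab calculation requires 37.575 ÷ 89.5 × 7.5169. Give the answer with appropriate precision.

3.16

37.575 ÷ 89.5 × 7.5169 = 3.15583818436…
Multiplication/division keeps the fewest significant figures: 37.575 → 5 s.f., 89.5 → 3 s.f., 7.5169 → 5 s.f.; limit is 3.
Rounded to 3 significant figures: 3.16.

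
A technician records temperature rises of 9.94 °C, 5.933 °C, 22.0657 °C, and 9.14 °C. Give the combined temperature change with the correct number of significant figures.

47.08 °C

9.94 °C + 5.933 °C + 22.0657 °C + 9.14 °C = 47.0787 °C.
Addition/subtraction keeps the fewest decimal places: 9.94 → 2 decimal places, 5.933 → 3 decimal places, 22.0657 → 4 decimal places, 9.14 → 2 decimal places; limit is 2.
Rounded to 2 decimal places: 47.08 °C.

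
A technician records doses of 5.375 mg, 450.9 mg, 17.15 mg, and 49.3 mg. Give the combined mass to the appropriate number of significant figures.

5.375 mg + 450.9 mg + 17.15 mg + 49.3 mg = 522.725 mg.
Addition/subtraction keeps the fewest decimal places: 5.375 → 3 decimal places, 450.9 → 1 decimal place, 17.15 → 2 decimal places, 49.3 → 1 decimal place; limit is 1.
Rounded to 1 decimal place: 522.7 mg.

522.7 mg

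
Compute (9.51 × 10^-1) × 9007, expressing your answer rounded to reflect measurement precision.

8.57 × 10^3

(9.51 × 10^-1) × 9007 = 8565.657
Multiplication/division keeps the fewest significant figures: 9.51 × 10^-1 → 3 s.f., 9007 → 4 s.f.; limit is 3.
Rounded to 3 significant figures: 8.57 × 10^3.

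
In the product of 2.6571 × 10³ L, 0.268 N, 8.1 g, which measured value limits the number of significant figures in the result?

2.6571 × 10³ L → 5 s.f.; 0.268 N → 3 s.f.; 8.1 g → 2 s.f.
The fewest is 2 significant figures, from 8.1 g.

8.1 g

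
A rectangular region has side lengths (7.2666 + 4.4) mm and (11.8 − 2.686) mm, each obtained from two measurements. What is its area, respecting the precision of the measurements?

7.2666 + 4.4 = 11.6666, limited to 1 d.p. → 3 s.f.; 11.8 − 2.686 = 9.114, limited to 1 d.p. → 2 s.f.
Carrying full precision, 11.6666 × 9.114 = 106.3293924; keep min(3, 2) = 2 s.f.
Rounded to 2 significant figures: 1.1 × 10² mm².

1.1 × 10² mm²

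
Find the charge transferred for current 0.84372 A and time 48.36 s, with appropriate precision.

40.80 C

charge transferred = 0.84372 A × 48.36 s = 40.8022992 C.
0.84372 has 5 significant figures; 48.36 has 4.
Division/multiplication keeps the fewest: 4 significant figures.
Rounded: 40.80 C.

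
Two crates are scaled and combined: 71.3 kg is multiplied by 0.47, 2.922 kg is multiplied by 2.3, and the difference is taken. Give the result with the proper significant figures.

71.3 × 0.47 = 33.511 → 34 kg (2 s.f., last digit at the 10^0 place).
2.922 × 2.3 = 6.7206 → 6.7 kg (2 s.f., last digit at the 10^-1 place).
Difference: 26.7904 kg; keep the coarser place, 10^0.
Result: 27 kg.

27 kg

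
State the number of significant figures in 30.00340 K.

7

30.00340: trailing zeros after a decimal point are significant; zeros between nonzero digits are significant.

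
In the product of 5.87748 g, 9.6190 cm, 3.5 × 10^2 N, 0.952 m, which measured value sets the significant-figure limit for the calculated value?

5.87748 g → 6 s.f.; 9.6190 cm → 5 s.f.; 3.5 × 10^2 N → 2 s.f.; 0.952 m → 3 s.f.
The fewest is 2 significant figures, from 3.5 × 10^2 N.

3.5 × 10^2 N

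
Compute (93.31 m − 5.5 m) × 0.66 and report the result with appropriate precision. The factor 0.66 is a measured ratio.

58 m

93.31 m − 5.5 m = 87.81 m; the difference is limited to 1 decimal place (3 s.f.).
Carrying full precision, 87.81 × 0.66 = 57.9546 m; 0.66 has 2 s.f., so the result keeps min(3, 2) = 2 s.f.
Rounded to 2 significant figures: 58 m.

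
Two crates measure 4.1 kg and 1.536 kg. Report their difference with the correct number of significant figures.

2.6 kg

4.1 kg − 1.536 kg = 2.564 kg.
Addition/subtraction keeps the fewest decimal places: 4.1 → 1 decimal place, 1.536 → 3 decimal places; limit is 1.
Rounded to 1 decimal place: 2.6 kg.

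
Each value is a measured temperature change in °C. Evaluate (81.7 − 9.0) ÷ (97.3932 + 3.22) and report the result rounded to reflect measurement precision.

81.7 − 9.0 = 72.7, limited to 1 d.p. → 3 s.f.; 97.3932 + 3.22 = 100.6132, limited to 2 d.p. → 5 s.f.
Carrying full precision, 72.7 ÷ 100.6132 = 0.722569205631…; keep min(3, 5) = 3 s.f.
Rounded to 3 significant figures: 0.723.

0.723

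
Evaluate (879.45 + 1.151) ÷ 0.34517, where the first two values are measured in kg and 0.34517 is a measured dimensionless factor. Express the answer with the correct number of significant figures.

2551.2 kg

879.45 kg + 1.151 kg = 880.601 kg; the sum is limited to 2 decimal places (5 s.f.).
Carrying full precision, 880.601 ÷ 0.34517 = 2551.20954892… kg; 0.34517 has 5 s.f., so the result keeps min(5, 5) = 5 s.f.
Rounded to 5 significant figures: 2551.2 kg.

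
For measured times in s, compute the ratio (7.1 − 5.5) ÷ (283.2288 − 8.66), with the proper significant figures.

0.0058

7.1 − 5.5 = 1.6, limited to 1 d.p. → 2 s.f.; 283.2288 − 8.66 = 274.5688, limited to 2 d.p. → 5 s.f.
Carrying full precision, 1.6 ÷ 274.5688 = 0.00582731905446…; keep min(2, 5) = 2 s.f.
Rounded to 2 significant figures: 0.0058.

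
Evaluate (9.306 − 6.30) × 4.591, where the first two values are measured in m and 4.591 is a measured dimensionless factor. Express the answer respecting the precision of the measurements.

9.306 m − 6.30 m = 3.006 m; the difference is limited to 2 decimal places (3 s.f.).
Carrying full precision, 3.006 × 4.591 = 13.800546 m; 4.591 has 4 s.f., so the result keeps min(3, 4) = 3 s.f.
Rounded to 3 significant figures: 13.8 m.

13.8 m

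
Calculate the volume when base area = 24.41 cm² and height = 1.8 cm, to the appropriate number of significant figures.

44 cm³

volume = 24.41 cm² × 1.8 cm = 43.938 cm³.
24.41 has 4 significant figures; 1.8 has 2.
Division/multiplication keeps the fewest: 2 significant figures.
Rounded: 44 cm³.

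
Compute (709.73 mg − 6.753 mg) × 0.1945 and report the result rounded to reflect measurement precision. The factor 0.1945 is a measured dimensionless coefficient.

136.7 mg

709.73 mg − 6.753 mg = 702.977 mg; the difference is limited to 2 decimal places (5 s.f.).
Carrying full precision, 702.977 × 0.1945 = 136.7290265 mg; 0.1945 has 4 s.f., so the result keeps min(5, 4) = 4 s.f.
Rounded to 4 significant figures: 136.7 mg.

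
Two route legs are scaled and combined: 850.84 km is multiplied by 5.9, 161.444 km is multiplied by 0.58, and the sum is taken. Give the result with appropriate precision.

850.84 × 5.9 = 5019.956 → 5.0 × 10³ km (2 s.f., last digit at the 10^2 place).
161.444 × 0.58 = 93.63752 → 94 km (2 s.f., last digit at the 10^0 place).
Sum: 5113.59352 km; keep the coarser place, 10^2.
Result: 5.1 × 10³ km.

5.1 × 10³ km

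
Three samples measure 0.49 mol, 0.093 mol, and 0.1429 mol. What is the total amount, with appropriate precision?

0.73 mol

0.49 mol + 0.093 mol + 0.1429 mol = 0.7259 mol.
Addition/subtraction keeps the fewest decimal places: 0.49 → 2 decimal places, 0.093 → 3 decimal places, 0.1429 → 4 decimal places; limit is 2.
Rounded to 2 decimal places: 0.73 mol.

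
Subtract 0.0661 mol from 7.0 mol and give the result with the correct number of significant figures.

7.0 mol − 0.0661 mol = 6.9339 mol.
Addition/subtraction keeps the fewest decimal places: 7.0 → 1 decimal place, 0.0661 → 4 decimal places; limit is 1.
Rounded to 1 decimal place: 6.9 mol.

6.9 mol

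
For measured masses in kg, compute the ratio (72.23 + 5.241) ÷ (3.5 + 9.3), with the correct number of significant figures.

72.23 + 5.241 = 77.471, limited to 2 d.p. → 4 s.f.; 3.5 + 9.3 = 12.8, limited to 1 d.p. → 3 s.f.
Carrying full precision, 77.471 ÷ 12.8 = 6.052421875; keep min(4, 3) = 3 s.f.
Rounded to 3 significant figures: 6.05.

6.05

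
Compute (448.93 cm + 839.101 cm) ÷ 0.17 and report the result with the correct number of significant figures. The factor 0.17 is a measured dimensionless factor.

7.6 × 10³ cm

448.93 cm + 839.101 cm = 1288.031 cm; the sum is limited to 2 decimal places (6 s.f.).
Carrying full precision, 1288.031 ÷ 0.17 = 7576.65294118… cm; 0.17 has 2 s.f., so the result keeps min(6, 2) = 2 s.f.
Rounded to 2 significant figures: 7.6 × 10³ cm.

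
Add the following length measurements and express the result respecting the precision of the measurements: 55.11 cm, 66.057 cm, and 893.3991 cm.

55.11 cm + 66.057 cm + 893.3991 cm = 1014.5661 cm.
Addition/subtraction keeps the fewest decimal places: 55.11 → 2 decimal places, 66.057 → 3 decimal places, 893.3991 → 4 decimal places; limit is 2.
Rounded to 2 decimal places: 1014.57 cm.

1014.57 cm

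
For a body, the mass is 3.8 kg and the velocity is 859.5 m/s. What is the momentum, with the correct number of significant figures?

3.3 × 10^3 kg·m/s

momentum = 3.8 kg × 859.5 m/s = 3266.1 kg·m/s.
3.8 has 2 significant figures; 859.5 has 4.
Division/multiplication keeps the fewest: 2 significant figures.
Rounded: 3.3 × 10^3 kg·m/s.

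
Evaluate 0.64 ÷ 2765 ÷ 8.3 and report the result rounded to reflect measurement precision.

0.64 ÷ 2765 ÷ 8.3 = 0.0000278873178065…
Multiplication/division keeps the fewest significant figures: 0.64 → 2 s.f., 2765 → 4 s.f., 8.3 → 2 s.f.; limit is 2.
Rounded to 2 significant figures: 2.8 × 10⁻⁵.

2.8 × 10⁻⁵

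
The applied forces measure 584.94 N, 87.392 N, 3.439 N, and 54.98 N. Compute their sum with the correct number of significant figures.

584.94 N + 87.392 N + 3.439 N + 54.98 N = 730.751 N.
Addition/subtraction keeps the fewest decimal places: 584.94 → 2 decimal places, 87.392 → 3 decimal places, 3.439 → 3 decimal places, 54.98 → 2 decimal places; limit is 2.
Rounded to 2 decimal places: 730.75 N.

730.75 N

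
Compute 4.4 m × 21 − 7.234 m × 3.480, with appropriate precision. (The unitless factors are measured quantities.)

4.4 × 21 = 92.4 → 92 m (2 s.f., last digit at the 10^0 place).
7.234 × 3.480 = 25.17432 → 25.17 m (4 s.f., last digit at the 10^-2 place).
Difference: 67.22568 m; keep the coarser place, 10^0.
Result: 67 m.

67 m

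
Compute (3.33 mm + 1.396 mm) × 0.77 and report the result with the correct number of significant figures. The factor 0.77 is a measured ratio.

3.6 mm

3.33 mm + 1.396 mm = 4.726 mm; the sum is limited to 2 decimal places (3 s.f.).
Carrying full precision, 4.726 × 0.77 = 3.63902 mm; 0.77 has 2 s.f., so the result keeps min(3, 2) = 2 s.f.
Rounded to 2 significant figures: 3.6 mm.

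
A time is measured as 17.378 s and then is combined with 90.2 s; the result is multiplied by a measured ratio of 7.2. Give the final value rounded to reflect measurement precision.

7.7 × 10^2 s

17.378 s + 90.2 s = 107.578 s; the sum is limited to 1 decimal place (4 s.f.).
Carrying full precision, 107.578 × 7.2 = 774.5616 s; 7.2 has 2 s.f., so the result keeps min(4, 2) = 2 s.f.
Rounded to 2 significant figures: 7.7 × 10^2 s.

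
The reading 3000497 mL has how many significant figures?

7

3000497: zeros between nonzero digits are significant.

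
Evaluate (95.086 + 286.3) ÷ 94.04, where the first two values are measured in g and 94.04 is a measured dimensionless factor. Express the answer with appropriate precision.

4.056 g

95.086 g + 286.3 g = 381.386 g; the sum is limited to 1 decimal place (4 s.f.).
Carrying full precision, 381.386 ÷ 94.04 = 4.05557209698… g; 94.04 has 4 s.f., so the result keeps min(4, 4) = 4 s.f.
Rounded to 4 significant figures: 4.056 g.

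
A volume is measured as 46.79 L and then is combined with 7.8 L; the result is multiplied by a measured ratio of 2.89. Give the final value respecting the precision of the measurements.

46.79 L + 7.8 L = 54.59 L; the sum is limited to 1 decimal place (3 s.f.).
Carrying full precision, 54.59 × 2.89 = 157.7651 L; 2.89 has 3 s.f., so the result keeps min(3, 3) = 3 s.f.
Rounded to 3 significant figures: 158 L.

158 L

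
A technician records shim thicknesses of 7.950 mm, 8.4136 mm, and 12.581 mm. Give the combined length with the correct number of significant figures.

7.950 mm + 8.4136 mm + 12.581 mm = 28.9446 mm.
Addition/subtraction keeps the fewest decimal places: 7.950 → 3 decimal places, 8.4136 → 4 decimal places, 12.581 → 3 decimal places; limit is 3.
Rounded to 3 decimal places: 28.945 mm.

28.945 mm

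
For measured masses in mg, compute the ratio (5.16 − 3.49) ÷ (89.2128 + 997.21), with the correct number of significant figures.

5.16 − 3.49 = 1.67, limited to 2 d.p. → 3 s.f.; 89.2128 + 997.21 = 1086.4228, limited to 2 d.p. → 6 s.f.
Carrying full precision, 1.67 ÷ 1086.4228 = 0.00153715477989…; keep min(3, 6) = 3 s.f.
Rounded to 3 significant figures: 1.54 × 10⁻³.

1.54 × 10⁻³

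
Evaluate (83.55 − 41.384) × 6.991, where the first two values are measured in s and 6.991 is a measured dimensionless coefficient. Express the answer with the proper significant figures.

294.8 s

83.55 s − 41.384 s = 42.166 s; the difference is limited to 2 decimal places (4 s.f.).
Carrying full precision, 42.166 × 6.991 = 294.782506 s; 6.991 has 4 s.f., so the result keeps min(4, 4) = 4 s.f.
Rounded to 4 significant figures: 294.8 s.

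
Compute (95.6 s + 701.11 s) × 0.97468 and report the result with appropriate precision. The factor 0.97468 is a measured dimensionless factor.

95.6 s + 701.11 s = 796.71 s; the sum is limited to 1 decimal place (4 s.f.).
Carrying full precision, 796.71 × 0.97468 = 776.5373028 s; 0.97468 has 5 s.f., so the result keeps min(4, 5) = 4 s.f.
Rounded to 4 significant figures: 7.765 × 10^2 s.

7.765 × 10^2 s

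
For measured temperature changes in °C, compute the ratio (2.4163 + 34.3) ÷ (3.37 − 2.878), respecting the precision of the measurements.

2.4163 + 34.3 = 36.7163, limited to 1 d.p. → 3 s.f.; 3.37 − 2.878 = 0.492, limited to 2 d.p. → 2 s.f.
Carrying full precision, 36.7163 ÷ 0.492 = 74.6266260163…; keep min(3, 2) = 2 s.f.
Rounded to 2 significant figures: 75.

75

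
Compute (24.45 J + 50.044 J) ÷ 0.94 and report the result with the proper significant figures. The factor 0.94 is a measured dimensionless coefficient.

24.45 J + 50.044 J = 74.494 J; the sum is limited to 2 decimal places (4 s.f.).
Carrying full precision, 74.494 ÷ 0.94 = 79.2489361702… J; 0.94 has 2 s.f., so the result keeps min(4, 2) = 2 s.f.
Rounded to 2 significant figures: 79 J.

79 J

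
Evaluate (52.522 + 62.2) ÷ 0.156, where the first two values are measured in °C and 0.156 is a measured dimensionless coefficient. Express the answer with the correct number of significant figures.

735 °C

52.522 °C + 62.2 °C = 114.722 °C; the sum is limited to 1 decimal place (4 s.f.).
Carrying full precision, 114.722 ÷ 0.156 = 735.397435897… °C; 0.156 has 3 s.f., so the result keeps min(4, 3) = 3 s.f.
Rounded to 3 significant figures: 735 °C.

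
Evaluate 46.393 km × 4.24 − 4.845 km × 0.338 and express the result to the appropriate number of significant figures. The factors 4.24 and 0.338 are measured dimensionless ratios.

46.393 × 4.24 = 196.70632 → 197 km (3 s.f., last digit at the 10^0 place).
4.845 × 0.338 = 1.63761 → 1.64 km (3 s.f., last digit at the 10^-2 place).
Difference: 195.06871 km; keep the coarser place, 10^0.
Result: 1.95 × 10² km.

1.95 × 10² km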